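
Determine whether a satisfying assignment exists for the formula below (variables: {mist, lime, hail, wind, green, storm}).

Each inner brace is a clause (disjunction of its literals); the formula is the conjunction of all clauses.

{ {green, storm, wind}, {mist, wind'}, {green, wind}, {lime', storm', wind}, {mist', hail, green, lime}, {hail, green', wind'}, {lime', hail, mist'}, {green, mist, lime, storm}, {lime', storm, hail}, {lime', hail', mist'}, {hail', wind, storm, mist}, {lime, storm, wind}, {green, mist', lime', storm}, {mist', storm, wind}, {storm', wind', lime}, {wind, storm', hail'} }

Satisfiable

Try mist = 1.
Try green = 1.
Try hail = 1.
Unit clause (lime') forces lime = 0.
Try storm = 0.
Unit clause (wind) forces wind = 1.
This assignment satisfies each clause.
A satisfying assignment: mist ↦ 1,  lime ↦ 0,  hail ↦ 1,  wind ↦ 1,  green ↦ 1,  storm ↦ 0.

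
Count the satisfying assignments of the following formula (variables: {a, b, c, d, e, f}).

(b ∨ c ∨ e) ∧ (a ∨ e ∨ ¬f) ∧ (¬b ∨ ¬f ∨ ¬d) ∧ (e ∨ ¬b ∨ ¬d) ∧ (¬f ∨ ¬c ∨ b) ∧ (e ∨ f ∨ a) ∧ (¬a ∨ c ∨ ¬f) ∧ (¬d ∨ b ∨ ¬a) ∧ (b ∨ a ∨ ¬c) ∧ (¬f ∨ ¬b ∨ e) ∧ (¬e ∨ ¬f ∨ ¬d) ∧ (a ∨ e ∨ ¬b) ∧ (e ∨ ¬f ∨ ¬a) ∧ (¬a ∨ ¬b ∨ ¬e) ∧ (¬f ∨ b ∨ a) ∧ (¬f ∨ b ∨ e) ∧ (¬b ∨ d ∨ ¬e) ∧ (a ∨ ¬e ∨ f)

There are 2^6 = 64 truth assignments over (a, b, c, d, e, f).
Split on e. With e = True, the clauses containing e are satisfied and ¬e drops from the rest; 2 of the 2^5 = 32 assignments to the other variables satisfy what remains.
With e = False, by the same count on the reduced clause set, 3 assignments work.
(One model: a=T, b=F, c=F, d=F, e=T, f=F.)
Total: 2 + 3 = 5.

5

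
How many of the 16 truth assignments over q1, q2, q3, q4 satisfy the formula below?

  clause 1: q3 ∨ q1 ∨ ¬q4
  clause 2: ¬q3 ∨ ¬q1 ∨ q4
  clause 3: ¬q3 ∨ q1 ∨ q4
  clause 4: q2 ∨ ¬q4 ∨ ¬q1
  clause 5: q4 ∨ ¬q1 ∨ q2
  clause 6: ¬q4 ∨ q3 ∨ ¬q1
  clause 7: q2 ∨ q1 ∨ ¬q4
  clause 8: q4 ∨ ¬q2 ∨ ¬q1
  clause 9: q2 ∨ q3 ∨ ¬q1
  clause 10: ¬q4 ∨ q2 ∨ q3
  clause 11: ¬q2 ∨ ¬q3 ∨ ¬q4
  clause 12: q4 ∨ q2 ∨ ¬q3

There are 2^4 = 16 truth assignments over (q1, q2, q3, q4).
Check each against the 12 clauses (columns in the order q1, q2, q3, q4):
  F F F F  ✓ satisfies all
  F F F T  ✗ fails (q3 ∨ q1 ∨ ¬q4)
  F F T F  ✗ fails (¬q3 ∨ q1 ∨ q4)
  F F T T  ✗ fails (q2 ∨ q1 ∨ ¬q4)
  F T F F  ✓ satisfies all
  F T F T  ✗ fails (q3 ∨ q1 ∨ ¬q4)
  F T T F  ✗ fails (¬q3 ∨ q1 ∨ q4)
  F T T T  ✗ fails (¬q2 ∨ ¬q3 ∨ ¬q4)
  T F F F  ✗ fails (q4 ∨ ¬q1 ∨ q2)
  T F F T  ✗ fails (q2 ∨ ¬q4 ∨ ¬q1)
  T F T F  ✗ fails (¬q3 ∨ ¬q1 ∨ q4)
  T F T T  ✗ fails (q2 ∨ ¬q4 ∨ ¬q1)
  T T F F  ✗ fails (q4 ∨ ¬q2 ∨ ¬q1)
  T T F T  ✗ fails (¬q4 ∨ q3 ∨ ¬q1)
  T T T F  ✗ fails (¬q3 ∨ ¬q1 ∨ q4)
  T T T T  ✗ fails (¬q2 ∨ ¬q3 ∨ ¬q4)
2 of the 16 rows are models.

2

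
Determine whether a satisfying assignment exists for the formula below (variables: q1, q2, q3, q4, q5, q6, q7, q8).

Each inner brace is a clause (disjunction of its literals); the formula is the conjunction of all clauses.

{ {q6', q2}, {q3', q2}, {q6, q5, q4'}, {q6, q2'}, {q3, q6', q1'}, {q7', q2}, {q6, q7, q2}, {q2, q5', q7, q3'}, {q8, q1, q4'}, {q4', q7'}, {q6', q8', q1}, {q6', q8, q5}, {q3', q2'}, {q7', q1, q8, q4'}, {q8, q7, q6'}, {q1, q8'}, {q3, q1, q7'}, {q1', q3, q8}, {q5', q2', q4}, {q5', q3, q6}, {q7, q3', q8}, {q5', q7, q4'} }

Try q6 = 0.
From the singleton clause (q2'), q2 = 0.
From the singleton clause (q3'), q3 = 0.
From the singleton clause (q7'), q7 = 0.
Now (q7) is unsatisfied and unit — conflict.
Undo q6 and try q6 = 1.
From the singleton clause (q2), q2 = 1.
From the singleton clause (q3'), q3 = 0.
From the singleton clause (q1'), q1 = 0.
From the singleton clause (q8'), q8 = 0.
From the singleton clause (q4'), q4 = 0.
From the singleton clause (q5), q5 = 1.
Now (q5') is unsatisfied and unit — conflict.
Neither q6 = 1 nor q6 = 0 works.
No assignment satisfies every clause.

No, unsatisfiable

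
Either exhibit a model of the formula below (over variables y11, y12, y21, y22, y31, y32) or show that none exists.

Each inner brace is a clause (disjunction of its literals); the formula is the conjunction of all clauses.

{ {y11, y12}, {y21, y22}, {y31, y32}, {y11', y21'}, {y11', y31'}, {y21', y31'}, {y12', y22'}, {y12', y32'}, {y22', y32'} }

UNSATISFIABLE

Case y11 = 1:
From the singleton clause (y21'), y21 = 0.
From the singleton clause (y22), y22 = 1.
From the singleton clause (y31'), y31 = 0.
From the singleton clause (y32), y32 = 1.
But (y32') is also a unit clause — contradiction.
Backtrack on y11: now try y11 = 0.
From the singleton clause (y12), y12 = 1.
From the singleton clause (y22'), y22 = 0.
From the singleton clause (y21), y21 = 1.
From the singleton clause (y31'), y31 = 0.
From the singleton clause (y32), y32 = 1.
But (y32') is also a unit clause — contradiction.
Both values of y11 lead to a conflict.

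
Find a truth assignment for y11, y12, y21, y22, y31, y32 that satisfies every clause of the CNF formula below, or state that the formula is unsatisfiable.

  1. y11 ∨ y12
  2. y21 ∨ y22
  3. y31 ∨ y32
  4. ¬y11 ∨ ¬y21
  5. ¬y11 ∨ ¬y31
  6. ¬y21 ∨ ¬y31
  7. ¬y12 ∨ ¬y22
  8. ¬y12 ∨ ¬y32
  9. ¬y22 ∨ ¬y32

UNSATISFIABLE

Try y11 = True.
(¬y21) alone gives y21 = False.
(y22) alone gives y22 = True.
(¬y31) alone gives y31 = False.
(y32) alone gives y32 = True.
But (¬y32) is also a unit clause — contradiction.
So y11 must be the other value — set y11 = False.
(y12) alone gives y12 = True.
(¬y22) alone gives y22 = False.
(y21) alone gives y21 = True.
(¬y31) alone gives y31 = False.
(y32) alone gives y32 = True.
But (¬y32) is also a unit clause — contradiction.
Both values of y11 lead to a conflict.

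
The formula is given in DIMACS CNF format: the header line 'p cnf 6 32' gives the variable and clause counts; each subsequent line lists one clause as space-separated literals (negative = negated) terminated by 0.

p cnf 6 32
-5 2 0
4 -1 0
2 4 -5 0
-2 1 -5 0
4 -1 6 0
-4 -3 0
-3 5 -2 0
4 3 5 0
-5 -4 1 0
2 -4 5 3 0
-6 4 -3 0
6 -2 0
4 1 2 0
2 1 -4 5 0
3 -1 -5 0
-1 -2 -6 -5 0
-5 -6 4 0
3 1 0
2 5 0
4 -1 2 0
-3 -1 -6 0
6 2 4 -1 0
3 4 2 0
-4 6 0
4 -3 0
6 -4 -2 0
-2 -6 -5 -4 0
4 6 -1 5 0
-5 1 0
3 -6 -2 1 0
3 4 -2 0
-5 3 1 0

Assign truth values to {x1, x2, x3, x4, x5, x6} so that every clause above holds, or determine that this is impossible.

x1: True,  x2: True,  x3: False,  x4: True,  x5: False,  x6: True

Case x5 = False:
Unit clause (x2) forces x2 = True.
Unit clause (¬x3) forces x3 = False.
Unit clause (x4) forces x4 = True.
Unit clause (x6) forces x6 = True.
Unit clause (x1) forces x1 = True.
All clauses are satisfied.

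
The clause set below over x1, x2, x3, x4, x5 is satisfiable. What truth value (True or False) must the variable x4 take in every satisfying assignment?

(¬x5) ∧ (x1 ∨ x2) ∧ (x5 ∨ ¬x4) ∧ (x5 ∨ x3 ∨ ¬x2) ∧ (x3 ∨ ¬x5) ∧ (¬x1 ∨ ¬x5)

Suppose x4 = True.
Unit clause (¬x5) forces x5 = False.
Now (x5) is unsatisfied and unit — conflict.
So every satisfying assignment has x4 = False.

False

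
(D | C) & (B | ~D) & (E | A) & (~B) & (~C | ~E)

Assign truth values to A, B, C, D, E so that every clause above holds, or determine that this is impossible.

Unit clause (~B) forces B = 0.
Unit clause (~D) forces D = 0.
Unit clause (C) forces C = 1.
Unit clause (~E) forces E = 0.
Unit clause (A) forces A = 1.
This assignment satisfies each clause.

A ↦ 1,  B ↦ 0,  C ↦ 1,  D ↦ 0,  E ↦ 0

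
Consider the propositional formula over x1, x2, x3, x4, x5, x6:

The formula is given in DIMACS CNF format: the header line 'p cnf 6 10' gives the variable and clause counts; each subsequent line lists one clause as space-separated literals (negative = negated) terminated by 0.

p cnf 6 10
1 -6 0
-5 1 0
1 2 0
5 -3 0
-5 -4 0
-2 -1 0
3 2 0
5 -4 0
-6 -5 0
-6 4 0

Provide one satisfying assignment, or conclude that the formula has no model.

Try x1 = True.
Unit clause (¬x2) forces x2 = False.
Unit clause (x3) forces x3 = True.
Unit clause (x5) forces x5 = True.
Unit clause (¬x4) forces x4 = False.
Unit clause (¬x6) forces x6 = False.
This assignment satisfies each clause.

x1=True,  x2=False,  x3=True,  x4=False,  x5=True,  x6=False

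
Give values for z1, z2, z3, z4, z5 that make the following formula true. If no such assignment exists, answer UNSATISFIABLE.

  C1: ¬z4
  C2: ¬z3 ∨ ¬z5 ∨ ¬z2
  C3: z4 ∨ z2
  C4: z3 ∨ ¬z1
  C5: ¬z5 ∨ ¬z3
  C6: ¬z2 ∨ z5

z1=False, z2=True, z3=False, z4=False, z5=True

(¬z4) alone gives z4 = False.
(z2) alone gives z2 = True.
(z5) alone gives z5 = True.
(¬z3) alone gives z3 = False.
(¬z1) alone gives z1 = False.
This assignment satisfies each clause.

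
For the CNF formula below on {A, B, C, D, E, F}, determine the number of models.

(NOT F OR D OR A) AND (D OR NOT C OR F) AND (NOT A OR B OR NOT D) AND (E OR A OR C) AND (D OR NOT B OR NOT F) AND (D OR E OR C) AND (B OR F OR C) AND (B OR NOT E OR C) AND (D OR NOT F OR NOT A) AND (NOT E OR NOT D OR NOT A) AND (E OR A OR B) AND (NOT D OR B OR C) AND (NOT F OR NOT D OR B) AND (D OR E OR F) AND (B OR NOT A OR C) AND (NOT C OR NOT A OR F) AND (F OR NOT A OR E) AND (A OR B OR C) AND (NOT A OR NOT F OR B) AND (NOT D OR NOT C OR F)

8

There are 2^6 = 64 truth assignments over (A, B, C, D, E, F).
Split on C. With C = true, the clauses containing C are satisfied and NOT C drops from the rest; 3 of the 2^5 = 32 assignments to the other variables satisfy what remains.
With C = false, by the same count on the reduced clause set, 5 assignments work.
(One model: A=F, B=T, C=F, D=F, E=T, F=F.)
Total: 3 + 5 = 8.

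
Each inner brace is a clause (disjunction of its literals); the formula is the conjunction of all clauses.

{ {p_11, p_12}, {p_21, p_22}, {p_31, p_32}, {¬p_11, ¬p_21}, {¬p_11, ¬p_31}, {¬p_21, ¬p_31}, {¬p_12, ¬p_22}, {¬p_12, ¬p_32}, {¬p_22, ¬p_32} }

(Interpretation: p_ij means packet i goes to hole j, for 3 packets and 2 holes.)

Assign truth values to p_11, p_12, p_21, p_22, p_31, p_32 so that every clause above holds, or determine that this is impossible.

UNSATISFIABLE

Suppose p_11 = True.
(¬p_21) alone gives p_21 = False.
(p_22) alone gives p_22 = True.
(¬p_31) alone gives p_31 = False.
(p_32) alone gives p_32 = True.
Now (¬p_32) is unsatisfied and unit — conflict.
Backtrack on p_11: now try p_11 = False.
(p_12) alone gives p_12 = True.
(¬p_22) alone gives p_22 = False.
(p_21) alone gives p_21 = True.
(¬p_31) alone gives p_31 = False.
(p_32) alone gives p_32 = True.
Now (¬p_32) is unsatisfied and unit — conflict.
Both values of p_11 lead to a conflict.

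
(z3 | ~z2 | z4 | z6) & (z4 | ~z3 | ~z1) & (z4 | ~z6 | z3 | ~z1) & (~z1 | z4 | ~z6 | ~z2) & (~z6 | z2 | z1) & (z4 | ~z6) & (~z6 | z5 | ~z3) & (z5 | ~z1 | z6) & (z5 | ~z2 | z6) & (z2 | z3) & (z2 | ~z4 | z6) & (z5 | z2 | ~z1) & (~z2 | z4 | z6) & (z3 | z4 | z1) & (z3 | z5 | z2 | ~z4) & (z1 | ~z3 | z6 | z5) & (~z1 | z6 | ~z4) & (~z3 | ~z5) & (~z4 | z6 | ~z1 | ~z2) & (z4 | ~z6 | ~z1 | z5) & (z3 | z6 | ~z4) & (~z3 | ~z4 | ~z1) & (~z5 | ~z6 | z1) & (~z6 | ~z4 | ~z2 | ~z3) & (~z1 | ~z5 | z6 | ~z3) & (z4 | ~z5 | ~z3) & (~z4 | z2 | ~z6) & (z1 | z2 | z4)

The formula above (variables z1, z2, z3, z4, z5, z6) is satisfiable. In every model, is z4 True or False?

Suppose z4 = 0.
(~z6) alone gives z6 = 0.
(~z2) alone gives z2 = 0.
(z3) alone gives z3 = 1.
(~z1) alone gives z1 = 0.
Now (z1) is unsatisfied and unit — conflict.
So every satisfying assignment has z4 = True.

True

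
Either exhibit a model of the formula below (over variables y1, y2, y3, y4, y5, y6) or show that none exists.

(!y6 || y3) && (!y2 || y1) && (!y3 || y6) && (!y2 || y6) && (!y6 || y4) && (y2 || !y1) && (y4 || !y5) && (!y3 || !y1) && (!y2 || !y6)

Case y6 = true:
Unit clause (y3) forces y3 = true.
Unit clause (y4) forces y4 = true.
Unit clause (!y1) forces y1 = false.
Unit clause (!y2) forces y2 = false.
All clauses hold; y5 can take either value.

y1: false; y2: false; y3: true; y4: true; y5: true; y6: true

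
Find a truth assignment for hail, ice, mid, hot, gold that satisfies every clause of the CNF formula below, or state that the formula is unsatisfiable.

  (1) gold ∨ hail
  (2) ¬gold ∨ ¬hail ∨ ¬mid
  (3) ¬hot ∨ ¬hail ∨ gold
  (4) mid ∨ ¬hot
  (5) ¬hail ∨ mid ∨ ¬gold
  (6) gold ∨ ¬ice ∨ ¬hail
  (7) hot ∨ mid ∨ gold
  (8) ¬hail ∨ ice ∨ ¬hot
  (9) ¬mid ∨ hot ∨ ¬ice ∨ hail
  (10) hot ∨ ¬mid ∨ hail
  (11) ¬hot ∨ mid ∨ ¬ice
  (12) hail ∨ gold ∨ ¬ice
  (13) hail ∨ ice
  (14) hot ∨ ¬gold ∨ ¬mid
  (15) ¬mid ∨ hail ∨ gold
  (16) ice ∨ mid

hail ↦ True, ice ↦ False, mid ↦ True, hot ↦ False, gold ↦ False

Try gold = False.
From the singleton clause (hail), hail = True.
From the singleton clause (¬hot), hot = False.
From the singleton clause (¬ice), ice = False.
From the singleton clause (mid), mid = True.
All clauses are satisfied.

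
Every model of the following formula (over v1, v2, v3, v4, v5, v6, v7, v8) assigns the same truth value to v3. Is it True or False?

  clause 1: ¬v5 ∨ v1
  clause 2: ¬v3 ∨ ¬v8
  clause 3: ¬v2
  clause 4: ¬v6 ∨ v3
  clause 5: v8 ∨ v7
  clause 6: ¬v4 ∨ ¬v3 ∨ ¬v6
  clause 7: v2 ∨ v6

Suppose v3 = False.
From the singleton clause (¬v2), v2 = False.
From the singleton clause (¬v6), v6 = False.
Now (v6) is unsatisfied and unit — conflict.
So every satisfying assignment has v3 = True.

True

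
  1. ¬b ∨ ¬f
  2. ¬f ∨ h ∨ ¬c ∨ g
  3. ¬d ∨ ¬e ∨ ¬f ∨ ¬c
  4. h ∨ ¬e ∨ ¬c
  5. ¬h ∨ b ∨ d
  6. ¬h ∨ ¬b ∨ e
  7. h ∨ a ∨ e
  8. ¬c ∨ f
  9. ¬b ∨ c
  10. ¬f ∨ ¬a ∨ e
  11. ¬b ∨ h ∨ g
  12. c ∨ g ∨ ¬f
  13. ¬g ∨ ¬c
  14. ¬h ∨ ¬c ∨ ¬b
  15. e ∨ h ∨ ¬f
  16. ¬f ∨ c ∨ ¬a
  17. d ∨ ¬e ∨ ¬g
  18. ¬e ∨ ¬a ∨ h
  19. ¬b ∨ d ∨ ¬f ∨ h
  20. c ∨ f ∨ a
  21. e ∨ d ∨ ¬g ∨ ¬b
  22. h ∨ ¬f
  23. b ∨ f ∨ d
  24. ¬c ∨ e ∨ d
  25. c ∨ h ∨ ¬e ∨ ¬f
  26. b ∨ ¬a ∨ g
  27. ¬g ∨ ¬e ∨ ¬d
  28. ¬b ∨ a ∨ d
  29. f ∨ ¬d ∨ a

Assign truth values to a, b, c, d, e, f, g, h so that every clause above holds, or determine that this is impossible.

Branch on b: set b = False.
Branch on h: set h = False.
From the singleton clause (¬f), f = False.
From the singleton clause (¬c), c = False.
From the singleton clause (a), a = True.
From the singleton clause (¬e), e = False.
From the singleton clause (d), d = True.
From the singleton clause (g), g = True.
All clauses are satisfied.

a: True,  b: False,  c: False,  d: True,  e: False,  f: False,  g: True,  h: False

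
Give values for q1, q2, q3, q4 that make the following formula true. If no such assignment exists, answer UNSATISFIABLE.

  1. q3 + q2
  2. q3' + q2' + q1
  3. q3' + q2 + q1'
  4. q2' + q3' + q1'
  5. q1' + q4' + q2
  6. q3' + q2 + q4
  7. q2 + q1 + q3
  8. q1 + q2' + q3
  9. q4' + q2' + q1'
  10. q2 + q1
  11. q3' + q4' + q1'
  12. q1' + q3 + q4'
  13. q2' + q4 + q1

Suppose q3 = 0.
Unit clause (q2) forces q2 = 1.
Unit clause (q1) forces q1 = 1.
Unit clause (q4') forces q4 = 0.
All clauses are satisfied.

q1=1, q2=1, q3=0, q4=0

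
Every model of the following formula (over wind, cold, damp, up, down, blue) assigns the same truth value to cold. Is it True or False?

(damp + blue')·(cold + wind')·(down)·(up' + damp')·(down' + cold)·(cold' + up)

True

Suppose cold = 0.
From the singleton clause (wind'), wind = 0.
From the singleton clause (down), down = 1.
Now (down') is unsatisfied and unit — conflict.
So every satisfying assignment has cold = True.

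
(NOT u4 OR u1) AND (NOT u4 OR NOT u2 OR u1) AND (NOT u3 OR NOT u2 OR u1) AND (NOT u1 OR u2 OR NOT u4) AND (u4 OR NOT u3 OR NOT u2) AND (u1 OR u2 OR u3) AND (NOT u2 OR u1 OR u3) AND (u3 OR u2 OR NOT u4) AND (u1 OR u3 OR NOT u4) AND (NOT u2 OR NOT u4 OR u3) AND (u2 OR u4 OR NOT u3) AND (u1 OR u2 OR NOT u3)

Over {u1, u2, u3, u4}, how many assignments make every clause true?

There are 2^4 = 16 truth assignments over (u1, u2, u3, u4).
Split on u3. With u3 = true, the clauses containing u3 are satisfied and NOT u3 drops from the rest; 1 of the 2^3 = 8 assignments to the other variables satisfy what remains.
With u3 = false, by the same count on the reduced clause set, 2 assignments work.
(One model: u1=T, u2=F, u3=F, u4=F.)
Total: 1 + 2 = 3.

3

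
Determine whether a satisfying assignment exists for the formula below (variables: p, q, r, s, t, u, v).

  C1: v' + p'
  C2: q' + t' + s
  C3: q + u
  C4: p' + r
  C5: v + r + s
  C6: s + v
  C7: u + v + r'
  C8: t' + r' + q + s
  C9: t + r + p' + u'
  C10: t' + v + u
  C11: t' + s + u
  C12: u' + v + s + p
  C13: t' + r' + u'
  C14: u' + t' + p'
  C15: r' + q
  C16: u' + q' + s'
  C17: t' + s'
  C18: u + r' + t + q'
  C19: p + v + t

Suppose v = 1.
From the singleton clause (p'), p = 0.
Suppose q = 1.
Suppose t = 0.
Suppose u = 0.
From the singleton clause (r'), r = 0.
All clauses hold; s can take either value.
A satisfying assignment: p ↦ 0, q ↦ 1, r ↦ 0, s ↦ 0, t ↦ 0, u ↦ 0, v ↦ 1.

Satisfiable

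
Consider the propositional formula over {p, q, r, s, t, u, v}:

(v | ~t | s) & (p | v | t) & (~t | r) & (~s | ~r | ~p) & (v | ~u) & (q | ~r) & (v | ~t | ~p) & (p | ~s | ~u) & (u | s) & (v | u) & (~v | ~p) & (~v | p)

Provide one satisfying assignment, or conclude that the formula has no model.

Suppose t = 0.
Suppose p = 1.
(~v) alone gives v = 0.
(~u) alone gives u = 0.
But (u) is also a unit clause — contradiction.
So p must be the other value — set p = 0.
(v) alone gives v = 1.
But (~v) is also a unit clause — contradiction.
Neither p = 1 nor p = 0 works.
So t must be the other value — set t = 1.
(r) alone gives r = 1.
(q) alone gives q = 1.
Suppose v = 1.
(~p) alone gives p = 0.
But (p) is also a unit clause — contradiction.
So v must be the other value — set v = 0.
(s) alone gives s = 1.
(~p) alone gives p = 0.
(~u) alone gives u = 0.
But (u) is also a unit clause — contradiction.
Neither v = 1 nor v = 0 works.
Neither t = 1 nor t = 0 works.

UNSATISFIABLE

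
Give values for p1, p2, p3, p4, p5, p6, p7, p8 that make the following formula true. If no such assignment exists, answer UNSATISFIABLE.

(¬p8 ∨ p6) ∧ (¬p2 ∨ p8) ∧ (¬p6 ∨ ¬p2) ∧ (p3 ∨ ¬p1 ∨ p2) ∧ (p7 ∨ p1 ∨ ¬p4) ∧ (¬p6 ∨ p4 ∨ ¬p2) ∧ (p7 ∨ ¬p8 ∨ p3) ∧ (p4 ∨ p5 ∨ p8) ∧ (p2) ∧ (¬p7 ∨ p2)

UNSATISFIABLE

The clause (p2) is unit, so p2 = True.
The clause (p8) is unit, so p8 = True.
The clause (p6) is unit, so p6 = True.
That conflicts with the unit clause (¬p6).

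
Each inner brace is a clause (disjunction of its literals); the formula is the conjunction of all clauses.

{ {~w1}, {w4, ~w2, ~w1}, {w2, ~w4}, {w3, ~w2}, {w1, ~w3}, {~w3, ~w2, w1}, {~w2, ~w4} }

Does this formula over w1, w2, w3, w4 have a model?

Yes, satisfiable

Unit clause (~w1) forces w1 = 0.
Unit clause (~w3) forces w3 = 0.
Unit clause (~w2) forces w2 = 0.
Unit clause (~w4) forces w4 = 0.
This assignment satisfies each clause.
A satisfying assignment: w1 ↦ 0, w2 ↦ 0, w3 ↦ 0, w4 ↦ 0.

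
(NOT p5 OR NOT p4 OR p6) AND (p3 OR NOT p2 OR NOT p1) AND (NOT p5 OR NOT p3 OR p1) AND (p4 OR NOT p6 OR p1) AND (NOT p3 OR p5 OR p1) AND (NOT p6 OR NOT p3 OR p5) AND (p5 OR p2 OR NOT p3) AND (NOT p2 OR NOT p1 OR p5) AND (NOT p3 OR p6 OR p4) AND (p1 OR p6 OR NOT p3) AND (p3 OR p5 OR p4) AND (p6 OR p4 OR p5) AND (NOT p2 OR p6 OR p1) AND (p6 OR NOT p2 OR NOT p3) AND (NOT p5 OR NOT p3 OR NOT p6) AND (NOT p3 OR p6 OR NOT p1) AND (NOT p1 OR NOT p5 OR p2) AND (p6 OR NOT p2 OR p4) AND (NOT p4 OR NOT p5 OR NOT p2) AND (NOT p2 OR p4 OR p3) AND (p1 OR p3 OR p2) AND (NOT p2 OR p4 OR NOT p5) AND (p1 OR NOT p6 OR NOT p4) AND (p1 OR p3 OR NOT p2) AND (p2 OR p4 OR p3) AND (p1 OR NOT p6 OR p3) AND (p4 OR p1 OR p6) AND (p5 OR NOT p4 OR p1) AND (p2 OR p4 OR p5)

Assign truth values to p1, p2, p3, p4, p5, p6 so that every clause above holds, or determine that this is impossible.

Try p5 = false.
Try p3 = false.
(p4) alone gives p4 = true.
(p1) alone gives p1 = true.
(NOT p2) alone gives p2 = false.
Every clause is now satisfied; p6 is unconstrained.

p1: true, p2: false, p3: false, p4: true, p5: false, p6: true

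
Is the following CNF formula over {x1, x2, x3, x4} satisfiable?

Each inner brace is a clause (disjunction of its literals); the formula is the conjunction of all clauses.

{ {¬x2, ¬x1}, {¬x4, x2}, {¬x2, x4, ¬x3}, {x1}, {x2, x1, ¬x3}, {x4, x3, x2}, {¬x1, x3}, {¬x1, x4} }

Unit clause (x1) forces x1 = True.
Unit clause (¬x2) forces x2 = False.
Unit clause (¬x4) forces x4 = False.
Now (x4) is unsatisfied and unit — conflict.
No assignment satisfies every clause.

Unsatisfiable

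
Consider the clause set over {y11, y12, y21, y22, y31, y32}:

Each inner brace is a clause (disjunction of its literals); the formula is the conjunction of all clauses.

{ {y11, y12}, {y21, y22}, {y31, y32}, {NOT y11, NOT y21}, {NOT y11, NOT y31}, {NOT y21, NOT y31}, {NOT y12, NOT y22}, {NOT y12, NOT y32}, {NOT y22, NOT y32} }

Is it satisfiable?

Suppose y11 = true.
(NOT y21) alone gives y21 = false.
(y22) alone gives y22 = true.
(NOT y31) alone gives y31 = false.
(y32) alone gives y32 = true.
That conflicts with the unit clause (NOT y32).
That branch fails; take y11 = false instead.
(y12) alone gives y12 = true.
(NOT y22) alone gives y22 = false.
(y21) alone gives y21 = true.
(NOT y31) alone gives y31 = false.
(y32) alone gives y32 = true.
That conflicts with the unit clause (NOT y32).
Both values of y11 lead to a conflict.
No assignment satisfies every clause.

No, unsatisfiable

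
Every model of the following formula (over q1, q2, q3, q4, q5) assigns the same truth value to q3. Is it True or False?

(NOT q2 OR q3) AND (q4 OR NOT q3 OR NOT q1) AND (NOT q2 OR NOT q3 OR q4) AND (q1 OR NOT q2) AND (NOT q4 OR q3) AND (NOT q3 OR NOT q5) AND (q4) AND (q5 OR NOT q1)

True

Suppose q3 = false.
The clause (NOT q2) is unit, so q2 = false.
The clause (NOT q4) is unit, so q4 = false.
But (q4) is also a unit clause — contradiction.
So every satisfying assignment has q3 = True.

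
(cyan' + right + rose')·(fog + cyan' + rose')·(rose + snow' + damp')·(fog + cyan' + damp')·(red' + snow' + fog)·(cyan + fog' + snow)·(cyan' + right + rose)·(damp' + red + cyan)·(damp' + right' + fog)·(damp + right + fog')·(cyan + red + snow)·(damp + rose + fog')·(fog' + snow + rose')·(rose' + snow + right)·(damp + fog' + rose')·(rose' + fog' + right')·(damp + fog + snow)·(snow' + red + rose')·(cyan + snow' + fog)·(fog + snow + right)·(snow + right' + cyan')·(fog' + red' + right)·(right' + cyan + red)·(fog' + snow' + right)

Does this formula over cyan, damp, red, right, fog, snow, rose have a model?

Case cyan = 1:
Case right = 1:
(snow) alone gives snow = 1.
Case fog = 0:
(rose') alone gives rose = 0.
(damp') alone gives damp = 0.
(red') alone gives red = 0.
Every clause now holds.
A satisfying assignment: cyan ↦ 1, damp ↦ 0, red ↦ 0, right ↦ 1, fog ↦ 0, snow ↦ 1, rose ↦ 0.

Satisfiable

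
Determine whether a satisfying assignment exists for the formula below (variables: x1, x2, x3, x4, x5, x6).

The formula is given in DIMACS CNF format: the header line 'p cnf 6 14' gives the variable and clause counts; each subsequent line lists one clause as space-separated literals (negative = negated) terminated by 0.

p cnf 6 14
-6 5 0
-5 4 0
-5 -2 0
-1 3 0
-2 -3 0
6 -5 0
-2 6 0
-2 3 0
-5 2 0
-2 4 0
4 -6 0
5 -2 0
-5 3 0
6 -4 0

Yes, satisfiable

Case x6 = False:
From the singleton clause (¬x5), x5 = False.
From the singleton clause (¬x2), x2 = False.
From the singleton clause (¬x4), x4 = False.
Case x1 = True:
From the singleton clause (x3), x3 = True.
Every clause now holds.
A satisfying assignment: x1: True,  x2: False,  x3: True,  x4: False,  x5: False,  x6: False.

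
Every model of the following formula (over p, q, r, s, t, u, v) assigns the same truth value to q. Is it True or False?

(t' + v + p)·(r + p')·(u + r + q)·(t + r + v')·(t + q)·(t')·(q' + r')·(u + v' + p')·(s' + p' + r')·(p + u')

True

Suppose q = 0.
From the singleton clause (t), t = 1.
Now (t') is unsatisfied and unit — conflict.
So every satisfying assignment has q = True.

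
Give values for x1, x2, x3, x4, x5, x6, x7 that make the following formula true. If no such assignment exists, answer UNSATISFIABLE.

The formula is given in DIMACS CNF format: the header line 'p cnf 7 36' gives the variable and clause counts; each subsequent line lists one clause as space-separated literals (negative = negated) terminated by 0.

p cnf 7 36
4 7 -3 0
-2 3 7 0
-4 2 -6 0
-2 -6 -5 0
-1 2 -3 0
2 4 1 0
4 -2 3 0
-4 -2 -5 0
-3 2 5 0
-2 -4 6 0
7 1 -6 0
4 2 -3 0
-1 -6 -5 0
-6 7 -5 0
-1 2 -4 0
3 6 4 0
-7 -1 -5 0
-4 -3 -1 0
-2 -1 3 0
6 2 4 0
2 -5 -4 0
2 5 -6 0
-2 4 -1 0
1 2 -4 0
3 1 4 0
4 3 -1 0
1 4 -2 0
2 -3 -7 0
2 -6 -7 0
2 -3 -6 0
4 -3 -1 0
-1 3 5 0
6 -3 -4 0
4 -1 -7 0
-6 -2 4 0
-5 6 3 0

x1: False,  x2: True,  x3: True,  x4: True,  x5: False,  x6: True,  x7: True

Suppose x4 = True.
Suppose x2 = True.
From the singleton clause (¬x5), x5 = False.
From the singleton clause (x6), x6 = True.
Suppose x3 = True.
From the singleton clause (¬x1), x1 = False.
From the singleton clause (x7), x7 = True.
This assignment satisfies each clause.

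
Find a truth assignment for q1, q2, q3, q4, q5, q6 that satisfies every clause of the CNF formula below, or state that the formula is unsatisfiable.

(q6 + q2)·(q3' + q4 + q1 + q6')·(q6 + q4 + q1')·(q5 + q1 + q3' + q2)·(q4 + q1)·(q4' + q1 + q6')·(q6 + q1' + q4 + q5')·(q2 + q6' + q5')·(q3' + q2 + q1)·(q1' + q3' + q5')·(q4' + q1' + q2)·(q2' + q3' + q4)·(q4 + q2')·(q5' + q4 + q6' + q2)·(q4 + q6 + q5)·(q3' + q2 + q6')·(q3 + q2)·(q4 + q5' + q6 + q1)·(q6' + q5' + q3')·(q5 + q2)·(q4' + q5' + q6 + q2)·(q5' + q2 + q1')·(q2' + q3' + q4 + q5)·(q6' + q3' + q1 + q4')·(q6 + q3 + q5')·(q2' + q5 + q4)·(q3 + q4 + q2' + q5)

Try q6 = 0.
Unit clause (q2) forces q2 = 1.
Unit clause (q4) forces q4 = 1.
Try q3 = 1.
Try q1 = 0.
No clause remains; q5 is free.

q1 ↦ 0, q2 ↦ 1, q3 ↦ 1, q4 ↦ 1, q5 ↦ 0, q6 ↦ 0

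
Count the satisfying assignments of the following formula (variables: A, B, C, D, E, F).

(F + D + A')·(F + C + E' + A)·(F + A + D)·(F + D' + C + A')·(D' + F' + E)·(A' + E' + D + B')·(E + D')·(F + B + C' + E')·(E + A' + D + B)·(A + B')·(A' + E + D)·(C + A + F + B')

13

There are 2^6 = 64 truth assignments over (A, B, C, D, E, F).
Split on D. With D = 1, the clauses containing D are satisfied and D' drops from the rest; 7 of the 2^5 = 32 assignments to the other variables satisfy what remains.
With D = 0, by the same count on the reduced clause set, 6 assignments work.
Total: 7 + 6 = 13.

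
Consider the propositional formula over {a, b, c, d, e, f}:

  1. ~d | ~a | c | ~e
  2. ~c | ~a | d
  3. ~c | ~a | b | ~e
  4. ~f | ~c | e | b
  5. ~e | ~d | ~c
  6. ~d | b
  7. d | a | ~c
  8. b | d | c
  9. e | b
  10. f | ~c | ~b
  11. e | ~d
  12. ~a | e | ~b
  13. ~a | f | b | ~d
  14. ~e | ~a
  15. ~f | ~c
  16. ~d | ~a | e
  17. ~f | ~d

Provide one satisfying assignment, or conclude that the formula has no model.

Branch on d: set d = 0.
Branch on c: set c = 0.
From the singleton clause (b), b = 1.
Branch on a: set a = 0.
All clauses hold; e, f can take either value.

a ↦ 0, b ↦ 1, c ↦ 0, d ↦ 0, e ↦ 0, f ↦ 0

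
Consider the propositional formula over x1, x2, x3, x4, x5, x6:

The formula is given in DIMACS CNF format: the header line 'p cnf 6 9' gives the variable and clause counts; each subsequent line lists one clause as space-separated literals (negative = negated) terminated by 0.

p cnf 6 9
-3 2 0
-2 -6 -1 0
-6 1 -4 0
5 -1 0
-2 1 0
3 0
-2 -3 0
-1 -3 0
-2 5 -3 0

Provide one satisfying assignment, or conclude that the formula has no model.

The clause (x3) is unit, so x3 = True.
The clause (x2) is unit, so x2 = True.
Now (¬x2) is unsatisfied and unit — conflict.

UNSATISFIABLE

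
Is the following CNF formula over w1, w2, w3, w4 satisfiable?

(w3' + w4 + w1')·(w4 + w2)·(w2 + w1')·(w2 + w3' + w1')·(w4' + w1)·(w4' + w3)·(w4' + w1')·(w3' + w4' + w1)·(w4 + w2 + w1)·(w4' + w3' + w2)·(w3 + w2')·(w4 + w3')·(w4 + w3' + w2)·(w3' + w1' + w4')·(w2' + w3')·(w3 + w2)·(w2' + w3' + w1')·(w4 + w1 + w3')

Try w4 = 1.
The clause (w1) is unit, so w1 = 1.
That conflicts with the unit clause (w1').
Undo w4 and try w4 = 0.
The clause (w2) is unit, so w2 = 1.
The clause (w3) is unit, so w3 = 1.
That conflicts with the unit clause (w3').
Neither w4 = 1 nor w4 = 0 works.
No assignment satisfies every clause.

No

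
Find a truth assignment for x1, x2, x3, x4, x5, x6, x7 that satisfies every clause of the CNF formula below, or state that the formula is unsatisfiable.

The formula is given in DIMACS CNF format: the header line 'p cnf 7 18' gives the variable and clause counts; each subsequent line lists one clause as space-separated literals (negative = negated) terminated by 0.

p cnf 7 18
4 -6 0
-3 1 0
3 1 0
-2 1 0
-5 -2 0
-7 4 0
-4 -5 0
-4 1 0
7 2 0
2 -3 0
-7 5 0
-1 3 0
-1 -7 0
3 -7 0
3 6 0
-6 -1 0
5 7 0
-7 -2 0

Suppose x4 = True.
The clause (¬x5) is unit, so x5 = False.
The clause (x1) is unit, so x1 = True.
The clause (¬x7) is unit, so x7 = False.
That conflicts with the unit clause (x7).
So x4 must be the other value — set x4 = False.
The clause (¬x6) is unit, so x6 = False.
The clause (¬x7) is unit, so x7 = False.
The clause (x2) is unit, so x2 = True.
The clause (x1) is unit, so x1 = True.
The clause (¬x5) is unit, so x5 = False.
That conflicts with the unit clause (x5).
Neither x4 = True nor x4 = False works.

UNSATISFIABLE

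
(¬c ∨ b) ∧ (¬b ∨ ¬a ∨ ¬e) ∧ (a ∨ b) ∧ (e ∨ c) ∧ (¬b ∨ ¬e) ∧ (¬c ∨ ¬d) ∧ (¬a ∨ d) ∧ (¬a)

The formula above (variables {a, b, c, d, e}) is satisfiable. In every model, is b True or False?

Suppose b = False.
(¬c) alone gives c = False.
(a) alone gives a = True.
That conflicts with the unit clause (¬a).
So every satisfying assignment has b = True.

True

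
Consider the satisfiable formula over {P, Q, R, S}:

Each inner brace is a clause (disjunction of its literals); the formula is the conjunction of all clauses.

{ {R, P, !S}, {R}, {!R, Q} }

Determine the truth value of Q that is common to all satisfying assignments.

True

Suppose Q = false.
(R) alone gives R = true.
But (!R) is also a unit clause — contradiction.
So every satisfying assignment has Q = True.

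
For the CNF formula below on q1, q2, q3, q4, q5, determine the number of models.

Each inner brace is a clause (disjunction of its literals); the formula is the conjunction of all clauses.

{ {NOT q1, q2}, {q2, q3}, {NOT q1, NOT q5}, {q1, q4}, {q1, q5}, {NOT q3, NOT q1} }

5

There are 2^5 = 32 truth assignments over (q1, q2, q3, q4, q5).
Split on q4. With q4 = true, the clauses containing q4 are satisfied and NOT q4 drops from the rest; 4 of the 2^4 = 16 assignments to the other variables satisfy what remains.
With q4 = false, by the same count on the reduced clause set, 1 assignment works.
(One model: q1=F, q2=F, q3=T, q4=T, q5=T.)
Total: 4 + 1 = 5.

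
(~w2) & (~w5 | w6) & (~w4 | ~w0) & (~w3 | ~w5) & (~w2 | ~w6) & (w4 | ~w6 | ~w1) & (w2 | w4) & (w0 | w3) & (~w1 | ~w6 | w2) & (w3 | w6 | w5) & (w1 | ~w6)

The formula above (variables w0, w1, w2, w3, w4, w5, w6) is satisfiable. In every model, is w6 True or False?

Suppose w6 = 1.
The clause (~w2) is unit, so w2 = 0.
The clause (w4) is unit, so w4 = 1.
The clause (~w0) is unit, so w0 = 0.
The clause (w3) is unit, so w3 = 1.
The clause (~w5) is unit, so w5 = 0.
The clause (~w1) is unit, so w1 = 0.
But (w1) is also a unit clause — contradiction.
So every satisfying assignment has w6 = False.

False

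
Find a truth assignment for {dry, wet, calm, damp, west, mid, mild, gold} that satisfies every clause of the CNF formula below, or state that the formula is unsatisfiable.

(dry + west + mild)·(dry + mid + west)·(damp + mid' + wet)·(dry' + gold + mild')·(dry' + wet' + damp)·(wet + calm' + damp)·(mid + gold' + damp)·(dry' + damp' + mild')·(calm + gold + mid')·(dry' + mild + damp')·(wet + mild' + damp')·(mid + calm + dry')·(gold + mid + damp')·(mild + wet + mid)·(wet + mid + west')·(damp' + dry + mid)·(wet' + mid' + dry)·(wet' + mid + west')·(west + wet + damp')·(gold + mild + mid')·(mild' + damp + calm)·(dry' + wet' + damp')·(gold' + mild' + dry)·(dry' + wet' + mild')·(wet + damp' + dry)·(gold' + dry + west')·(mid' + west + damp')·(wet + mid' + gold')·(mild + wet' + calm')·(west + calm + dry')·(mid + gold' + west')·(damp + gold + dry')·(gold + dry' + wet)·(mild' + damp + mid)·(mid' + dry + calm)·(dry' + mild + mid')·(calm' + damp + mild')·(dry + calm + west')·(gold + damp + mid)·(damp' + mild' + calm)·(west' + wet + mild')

UNSATISFIABLE

Branch on dry: set dry = 1.
Branch on gold: set gold = 1.
Branch on wet: set wet = 0.
From the singleton clause (mid'), mid = 0.
From the singleton clause (damp), damp = 1.
From the singleton clause (mild'), mild = 0.
But (mild) is also a unit clause — contradiction.
Backtrack on wet: now try wet = 1.
From the singleton clause (damp), damp = 1.
But (damp') is also a unit clause — contradiction.
Neither wet = 1 nor wet = 0 works.
Backtrack on gold: now try gold = 0.
From the singleton clause (mild'), mild = 0.
From the singleton clause (damp'), damp = 0.
But (damp) is also a unit clause — contradiction.
Neither gold = 1 nor gold = 0 works.
Backtrack on dry: now try dry = 0.
Branch on west: set west = 1.
From the singleton clause (gold'), gold = 0.
From the singleton clause (calm), calm = 1.
Branch on wet: set wet = 1.
From the singleton clause (mid'), mid = 0.
But (mid) is also a unit clause — contradiction.
Backtrack on wet: now try wet = 0.
From the singleton clause (damp), damp = 1.
But (damp') is also a unit clause — contradiction.
Neither wet = 1 nor wet = 0 works.
Backtrack on west: now try west = 0.
From the singleton clause (mild), mild = 1.
From the singleton clause (mid), mid = 1.
From the singleton clause (wet'), wet = 0.
From the singleton clause (damp), damp = 1.
But (damp') is also a unit clause — contradiction.
Neither west = 1 nor west = 0 works.
Neither dry = 1 nor dry = 0 works.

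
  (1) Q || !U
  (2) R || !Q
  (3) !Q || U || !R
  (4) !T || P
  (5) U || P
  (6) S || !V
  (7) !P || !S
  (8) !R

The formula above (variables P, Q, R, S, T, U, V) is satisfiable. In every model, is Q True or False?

Suppose Q = true.
Unit clause (R) forces R = true.
But (!R) is also a unit clause — contradiction.
So every satisfying assignment has Q = False.

False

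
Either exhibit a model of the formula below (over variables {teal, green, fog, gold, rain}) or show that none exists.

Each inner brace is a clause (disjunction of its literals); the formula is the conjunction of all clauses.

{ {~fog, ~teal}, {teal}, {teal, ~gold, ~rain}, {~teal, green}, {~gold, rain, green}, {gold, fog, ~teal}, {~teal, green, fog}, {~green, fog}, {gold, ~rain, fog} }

(teal) alone gives teal = 1.
(~fog) alone gives fog = 0.
(green) alone gives green = 1.
But (~green) is also a unit clause — contradiction.

UNSATISFIABLE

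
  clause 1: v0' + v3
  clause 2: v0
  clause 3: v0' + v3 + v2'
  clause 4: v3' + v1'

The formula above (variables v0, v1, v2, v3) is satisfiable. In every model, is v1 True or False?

Suppose v1 = 1.
(v0) alone gives v0 = 1.
(v3) alone gives v3 = 1.
But (v3') is also a unit clause — contradiction.
So every satisfying assignment has v1 = False.

False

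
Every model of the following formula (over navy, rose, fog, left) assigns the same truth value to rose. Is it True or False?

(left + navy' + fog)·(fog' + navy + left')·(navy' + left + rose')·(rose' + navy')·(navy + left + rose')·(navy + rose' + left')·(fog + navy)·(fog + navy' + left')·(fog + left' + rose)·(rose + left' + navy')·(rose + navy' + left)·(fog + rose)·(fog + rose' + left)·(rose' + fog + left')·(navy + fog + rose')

Suppose rose = 1.
From the singleton clause (navy'), navy = 0.
From the singleton clause (left), left = 1.
That conflicts with the unit clause (left').
So every satisfying assignment has rose = False.

False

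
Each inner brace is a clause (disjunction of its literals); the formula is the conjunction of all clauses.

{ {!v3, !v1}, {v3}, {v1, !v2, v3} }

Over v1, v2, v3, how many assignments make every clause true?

2

There are 2^3 = 8 truth assignments over (v1, v2, v3).
Check each against the 3 clauses (columns in the order v1, v2, v3):
  F F F  ✗ fails (v3)
  F F T  ✓ satisfies all
  F T F  ✗ fails (v3)
  F T T  ✓ satisfies all
  T F F  ✗ fails (v3)
  T F T  ✗ fails (!v3 || !v1)
  T T F  ✗ fails (v3)
  T T T  ✗ fails (!v3 || !v1)
2 of the 8 rows are models.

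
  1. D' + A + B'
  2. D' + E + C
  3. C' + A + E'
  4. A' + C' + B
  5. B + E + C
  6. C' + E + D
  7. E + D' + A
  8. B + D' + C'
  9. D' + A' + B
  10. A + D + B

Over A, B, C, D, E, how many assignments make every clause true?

There are 2^5 = 32 truth assignments over (A, B, C, D, E).
Split on B. With B = 1, the clauses containing B are satisfied and B' drops from the rest; 8 of the 2^4 = 16 assignments to the other variables satisfy what remains.
With B = 0, by the same count on the reduced clause set, 2 assignments work.
(One model: A=F, B=F, C=F, D=T, E=T.)
Total: 8 + 2 = 10.

10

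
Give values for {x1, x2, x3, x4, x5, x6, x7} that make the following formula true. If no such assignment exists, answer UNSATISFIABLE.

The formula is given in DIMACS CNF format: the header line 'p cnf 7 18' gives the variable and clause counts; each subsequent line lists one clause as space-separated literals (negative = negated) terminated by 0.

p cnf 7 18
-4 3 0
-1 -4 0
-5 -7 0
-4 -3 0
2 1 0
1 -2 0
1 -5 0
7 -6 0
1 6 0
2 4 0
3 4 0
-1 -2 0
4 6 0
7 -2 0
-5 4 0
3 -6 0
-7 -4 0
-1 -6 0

Suppose x4 = False.
The clause (x2) is unit, so x2 = True.
The clause (x1) is unit, so x1 = True.
Now (¬x1) is unsatisfied and unit — conflict.
That branch fails; take x4 = True instead.
The clause (x3) is unit, so x3 = True.
Now (¬x3) is unsatisfied and unit — conflict.
Both values of x4 lead to a conflict.

UNSATISFIABLE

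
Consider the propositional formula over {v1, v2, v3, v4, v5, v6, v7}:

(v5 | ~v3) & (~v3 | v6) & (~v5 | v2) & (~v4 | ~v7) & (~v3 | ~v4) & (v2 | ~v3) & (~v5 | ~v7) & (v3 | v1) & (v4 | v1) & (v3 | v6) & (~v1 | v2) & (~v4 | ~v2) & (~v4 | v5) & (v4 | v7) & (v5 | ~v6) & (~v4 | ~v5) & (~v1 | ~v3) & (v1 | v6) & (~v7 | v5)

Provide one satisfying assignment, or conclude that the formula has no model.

UNSATISFIABLE

Case v5 = 1:
Unit clause (v2) forces v2 = 1.
Unit clause (~v7) forces v7 = 0.
Unit clause (~v4) forces v4 = 0.
That conflicts with the unit clause (v4).
Undo v5 and try v5 = 0.
Unit clause (~v3) forces v3 = 0.
Unit clause (v1) forces v1 = 1.
Unit clause (v6) forces v6 = 1.
That conflicts with the unit clause (~v6).
Either choice for v5 ends in contradiction.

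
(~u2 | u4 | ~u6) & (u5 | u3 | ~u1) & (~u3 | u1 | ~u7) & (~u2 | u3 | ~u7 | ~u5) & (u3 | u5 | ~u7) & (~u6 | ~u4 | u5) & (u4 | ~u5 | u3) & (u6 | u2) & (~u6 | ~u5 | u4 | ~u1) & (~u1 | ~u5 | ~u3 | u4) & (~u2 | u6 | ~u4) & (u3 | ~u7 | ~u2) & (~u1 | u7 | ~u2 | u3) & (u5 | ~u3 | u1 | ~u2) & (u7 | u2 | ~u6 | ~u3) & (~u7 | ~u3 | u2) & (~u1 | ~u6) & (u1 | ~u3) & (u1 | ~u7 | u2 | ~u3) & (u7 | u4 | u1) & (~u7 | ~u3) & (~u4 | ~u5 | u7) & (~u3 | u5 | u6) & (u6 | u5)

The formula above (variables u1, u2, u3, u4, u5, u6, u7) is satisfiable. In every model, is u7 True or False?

Suppose u7 = 0.
Branch on u6: set u6 = 1.
From the singleton clause (~u1), u1 = 0.
From the singleton clause (~u3), u3 = 0.
From the singleton clause (u4), u4 = 1.
From the singleton clause (u5), u5 = 1.
Now (~u5) is unsatisfied and unit — conflict.
Undo u6 and try u6 = 0.
From the singleton clause (u2), u2 = 1.
From the singleton clause (~u4), u4 = 0.
From the singleton clause (u1), u1 = 1.
From the singleton clause (u3), u3 = 1.
From the singleton clause (~u5), u5 = 0.
Now (u5) is unsatisfied and unit — conflict.
Neither u6 = 1 nor u6 = 0 works.
So every satisfying assignment has u7 = True.

True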